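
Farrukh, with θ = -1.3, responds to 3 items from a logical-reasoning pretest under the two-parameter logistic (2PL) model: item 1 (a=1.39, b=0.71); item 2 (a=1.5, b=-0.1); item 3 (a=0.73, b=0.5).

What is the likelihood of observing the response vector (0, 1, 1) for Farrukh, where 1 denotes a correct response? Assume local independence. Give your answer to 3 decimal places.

P(θ) = 1 / (1 + exp(−a(θ − b)))
P_1 = 1/(1+e^{2.7939}) = 0.0577
P_2 = 1/(1+e^{1.8000}) = 0.1419
P_3 = 1/(1+e^{1.3140}) = 0.2118
L = (1−P_1) × P_2 × P_3 = 0.9423 × 0.1419 × 0.2118 = 0.02831

0.028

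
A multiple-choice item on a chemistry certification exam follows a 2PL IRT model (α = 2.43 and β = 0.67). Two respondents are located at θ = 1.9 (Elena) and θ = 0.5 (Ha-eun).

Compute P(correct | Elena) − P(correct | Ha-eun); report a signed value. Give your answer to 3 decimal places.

0.554

P(θ) = 1 / (1 + exp(−α(θ − β)))
P(Elena) = 0.9521  [exponent 2.9889]
P(Ha-eun) = 0.3982  [exponent -0.4131]
Difference = 0.9521 − 0.3982 = 0.5539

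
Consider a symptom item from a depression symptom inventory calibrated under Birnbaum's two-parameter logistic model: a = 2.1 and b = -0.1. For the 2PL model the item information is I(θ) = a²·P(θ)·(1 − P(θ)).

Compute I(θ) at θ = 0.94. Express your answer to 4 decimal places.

0.4011

P = 1/(1+e^{-2.1840}) = 0.8988
P(1−P) = 0.8988 × 0.1012 = 0.0910
I = a² × P(1−P) = 2.1² × 0.0910 = 0.40112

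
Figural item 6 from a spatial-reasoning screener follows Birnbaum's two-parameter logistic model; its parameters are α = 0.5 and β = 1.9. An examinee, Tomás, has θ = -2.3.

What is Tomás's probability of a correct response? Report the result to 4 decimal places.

P(θ) = 1 / (1 + exp(−α(θ − β)))
Exponent: 0.5 × (-2.3 − 1.9) = -2.1000
1/(1 + e^{2.1000}) = 0.1091

0.1091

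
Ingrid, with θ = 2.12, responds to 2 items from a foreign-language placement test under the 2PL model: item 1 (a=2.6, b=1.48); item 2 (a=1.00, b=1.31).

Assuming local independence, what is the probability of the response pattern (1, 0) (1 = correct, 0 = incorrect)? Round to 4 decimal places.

0.2589

P(θ) = 1 / (1 + exp(−a(θ − b)))
P_1 = 1/(1+e^{-1.6640}) = 0.8408
P_2 = 1/(1+e^{-0.8100}) = 0.6921
L = P_1 × (1−P_2) = 0.8408 × 0.3079 = 0.25887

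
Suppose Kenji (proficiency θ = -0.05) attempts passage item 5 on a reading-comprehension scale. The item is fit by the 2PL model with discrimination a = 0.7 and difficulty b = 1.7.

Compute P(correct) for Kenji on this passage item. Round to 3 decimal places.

P(θ) = 1 / (1 + exp(−a(θ − b)))
Exponent: 0.7 × (-0.05 − 1.7) = -1.2250
1/(1 + e^{1.2250}) = 0.2271

0.227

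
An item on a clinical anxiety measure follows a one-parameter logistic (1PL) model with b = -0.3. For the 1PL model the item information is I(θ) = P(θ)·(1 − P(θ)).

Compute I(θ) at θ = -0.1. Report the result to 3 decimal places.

P = 1/(1+e^{-0.2000}) = 0.5498
P(1−P) = 0.5498 × 0.4502 = 0.2475
I = P(1−P) = 0.24752

0.248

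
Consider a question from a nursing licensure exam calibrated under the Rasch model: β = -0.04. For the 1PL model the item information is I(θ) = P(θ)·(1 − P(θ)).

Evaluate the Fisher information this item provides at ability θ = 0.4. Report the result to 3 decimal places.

0.238

P = 1/(1+e^{-0.4400}) = 0.6083
P(1−P) = 0.6083 × 0.3917 = 0.2383
I = P(1−P) = 0.23828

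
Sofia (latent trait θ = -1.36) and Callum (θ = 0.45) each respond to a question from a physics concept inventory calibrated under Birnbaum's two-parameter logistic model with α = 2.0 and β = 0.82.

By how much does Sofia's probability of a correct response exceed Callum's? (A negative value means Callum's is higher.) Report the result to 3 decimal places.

P(θ) = 1 / (1 + exp(−α(θ − β)))
P(Sofia) = 0.0126  [exponent -4.3600]
P(Callum) = 0.3230  [exponent -0.7400]
Difference = 0.0126 − 0.3230 = -0.3104

-0.310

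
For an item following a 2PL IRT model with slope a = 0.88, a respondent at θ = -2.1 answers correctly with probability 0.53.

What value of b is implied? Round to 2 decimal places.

-2.24

P(θ) = 1 / (1 + exp(−a(θ − b)))
logit(0.53) = ln(0.53/0.47) = 0.1201
b = θ − logit/(a) = -2.1 − 0.1201/0.8800 = -2.2365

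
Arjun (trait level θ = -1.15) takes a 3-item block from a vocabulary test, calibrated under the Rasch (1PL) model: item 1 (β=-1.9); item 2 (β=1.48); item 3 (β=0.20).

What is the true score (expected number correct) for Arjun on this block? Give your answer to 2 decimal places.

P(θ) = 1 / (1 + exp(−(θ − β)))
P_1 = 1/(1+e^{-0.7500}) = 0.6792
P_2 = 1/(1+e^{2.6300}) = 0.0672
P_3 = 1/(1+e^{1.3500}) = 0.2059
E[score] = 0.6792 + 0.0672 + 0.2059 = 0.9523

0.95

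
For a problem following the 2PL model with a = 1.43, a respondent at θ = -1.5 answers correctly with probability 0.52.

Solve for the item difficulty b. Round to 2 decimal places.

P(θ) = 1 / (1 + exp(−a(θ − b)))
logit(0.52) = ln(0.52/0.48) = 0.0800
b = θ − logit/(a) = -1.5 − 0.0800/1.4300 = -1.5560

-1.56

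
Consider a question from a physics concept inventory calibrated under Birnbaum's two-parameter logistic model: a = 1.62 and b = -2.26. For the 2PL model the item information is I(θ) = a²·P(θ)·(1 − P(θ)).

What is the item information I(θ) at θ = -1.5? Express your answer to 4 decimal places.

0.4590

P = 1/(1+e^{-1.2312}) = 0.7740
P(1−P) = 0.7740 × 0.2260 = 0.1749
I = a² × P(1−P) = 1.62² × 0.1749 = 0.45903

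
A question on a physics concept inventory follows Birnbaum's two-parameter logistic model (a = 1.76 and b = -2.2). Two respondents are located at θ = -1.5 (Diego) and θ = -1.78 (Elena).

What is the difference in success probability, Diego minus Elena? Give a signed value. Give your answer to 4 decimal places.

P(θ) = 1 / (1 + exp(−a(θ − b)))
P(Diego) = 0.7742  [exponent 1.2320]
P(Elena) = 0.6768  [exponent 0.7392]
Difference = 0.7742 − 0.6768 = 0.0973

0.0973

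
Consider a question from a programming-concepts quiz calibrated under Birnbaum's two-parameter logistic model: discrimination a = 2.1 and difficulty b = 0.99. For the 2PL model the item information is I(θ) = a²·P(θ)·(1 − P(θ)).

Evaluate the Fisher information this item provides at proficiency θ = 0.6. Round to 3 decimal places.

P = 1/(1+e^{0.8190}) = 0.3060
P(1−P) = 0.3060 × 0.6940 = 0.2124
I = a² × P(1−P) = 2.1² × 0.2124 = 0.93648

0.936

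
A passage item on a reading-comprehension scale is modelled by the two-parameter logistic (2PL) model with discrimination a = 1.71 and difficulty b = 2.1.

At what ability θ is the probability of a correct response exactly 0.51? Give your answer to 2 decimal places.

P(θ) = 1 / (1 + exp(−a(θ − b)))
logit = ln(0.5100/0.4900) = 0.0400
θ = b + logit/(a) = 2.1 + 0.0400/1.7100 = 2.1234

2.12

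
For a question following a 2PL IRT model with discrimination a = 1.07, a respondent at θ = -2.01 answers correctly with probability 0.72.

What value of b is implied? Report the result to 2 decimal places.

-2.89

P(θ) = 1 / (1 + exp(−a(θ − b)))
logit(0.72) = ln(0.72/0.28) = 0.9445
b = θ − logit/(a) = -2.01 − 0.9445/1.0700 = -2.8927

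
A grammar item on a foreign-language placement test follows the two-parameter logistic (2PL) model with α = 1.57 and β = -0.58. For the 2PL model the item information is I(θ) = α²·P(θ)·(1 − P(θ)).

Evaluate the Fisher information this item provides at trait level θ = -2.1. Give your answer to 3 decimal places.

0.190

P = 1/(1+e^{2.3864}) = 0.0842
P(1−P) = 0.0842 × 0.9158 = 0.0771
I = α² × P(1−P) = 1.57² × 0.0771 = 0.19010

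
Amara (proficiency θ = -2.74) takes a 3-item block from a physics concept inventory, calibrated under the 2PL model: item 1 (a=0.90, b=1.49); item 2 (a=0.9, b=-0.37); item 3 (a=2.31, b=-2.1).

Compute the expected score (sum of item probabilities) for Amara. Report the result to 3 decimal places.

0.313

P(θ) = 1 / (1 + exp(−a(θ − b)))
P_1 = 1/(1+e^{3.8070}) = 0.0217
P_2 = 1/(1+e^{2.1330}) = 0.1059
P_3 = 1/(1+e^{1.4784}) = 0.1857
E[score] = 0.0217 + 0.1059 + 0.1857 = 0.3133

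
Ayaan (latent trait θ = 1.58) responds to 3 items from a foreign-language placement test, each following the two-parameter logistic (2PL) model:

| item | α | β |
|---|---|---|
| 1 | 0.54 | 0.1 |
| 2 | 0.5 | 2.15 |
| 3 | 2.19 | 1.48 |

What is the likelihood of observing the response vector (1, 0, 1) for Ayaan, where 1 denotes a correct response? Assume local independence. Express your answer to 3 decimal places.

P(θ) = 1 / (1 + exp(−α(θ − β)))
P_1 = 1/(1+e^{-0.7992}) = 0.6898
P_2 = 1/(1+e^{0.2850}) = 0.4292
P_3 = 1/(1+e^{-0.2190}) = 0.5545
L = P_1 × (1−P_2) × P_3 = 0.6898 × 0.5708 × 0.5545 = 0.21833

0.218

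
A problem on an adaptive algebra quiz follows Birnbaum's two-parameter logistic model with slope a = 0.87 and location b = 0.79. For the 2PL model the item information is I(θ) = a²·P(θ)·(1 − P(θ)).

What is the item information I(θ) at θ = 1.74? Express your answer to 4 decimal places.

0.1603

P = 1/(1+e^{-0.8265}) = 0.6956
P(1−P) = 0.6956 × 0.3044 = 0.2117
I = a² × P(1−P) = 0.87² × 0.2117 = 0.16026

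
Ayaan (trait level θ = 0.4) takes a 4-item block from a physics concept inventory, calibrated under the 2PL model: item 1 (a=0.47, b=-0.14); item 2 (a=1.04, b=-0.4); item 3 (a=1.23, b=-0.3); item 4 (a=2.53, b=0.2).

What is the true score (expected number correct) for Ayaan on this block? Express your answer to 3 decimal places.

P(θ) = 1 / (1 + exp(−a(θ − b)))
P_1 = 1/(1+e^{-0.2538}) = 0.5631
P_2 = 1/(1+e^{-0.8320}) = 0.6968
P_3 = 1/(1+e^{-0.8610}) = 0.7029
P_4 = 1/(1+e^{-0.5060}) = 0.6239
E[score] = 0.5631 + 0.6968 + 0.7029 + 0.6239 = 2.5866

2.587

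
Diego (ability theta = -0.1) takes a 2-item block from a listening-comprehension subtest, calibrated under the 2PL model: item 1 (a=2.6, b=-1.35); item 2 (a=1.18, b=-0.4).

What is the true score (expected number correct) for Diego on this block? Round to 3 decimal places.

P(theta) = 1 / (1 + exp(−a(theta − b)))
P_1 = 1/(1+e^{-3.2500}) = 0.9627
P_2 = 1/(1+e^{-0.3540}) = 0.5876
E[score] = 0.9627 + 0.5876 = 1.5503

1.550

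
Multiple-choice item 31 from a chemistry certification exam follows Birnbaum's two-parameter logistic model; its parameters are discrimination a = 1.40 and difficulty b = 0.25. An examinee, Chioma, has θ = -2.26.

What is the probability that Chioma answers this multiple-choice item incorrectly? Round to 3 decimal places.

P(θ) = 1 / (1 + exp(−a(θ − b)))
Exponent: 1.40 × (-2.26 − 0.25) = -3.5140
1/(1 + e^{3.5140}) = 0.0289
P(incorrect) = 1 − 0.0289 = 0.9711

0.971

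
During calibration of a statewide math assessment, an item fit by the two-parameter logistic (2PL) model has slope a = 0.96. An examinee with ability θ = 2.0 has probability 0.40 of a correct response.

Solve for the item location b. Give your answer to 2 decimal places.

2.42

P(θ) = 1 / (1 + exp(−a(θ − b)))
logit(0.40) = ln(0.40/0.60) = -0.4055
b = θ − logit/(a) = 2.0 − (-0.4055)/0.9600 = 2.4224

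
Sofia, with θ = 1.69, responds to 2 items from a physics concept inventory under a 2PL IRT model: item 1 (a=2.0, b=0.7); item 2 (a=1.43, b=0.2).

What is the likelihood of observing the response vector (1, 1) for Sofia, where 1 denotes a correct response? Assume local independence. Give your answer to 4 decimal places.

0.7854

P(θ) = 1 / (1 + exp(−a(θ − b)))
P_1 = 1/(1+e^{-1.9800}) = 0.8787
P_2 = 1/(1+e^{-2.1307}) = 0.8939
L = P_1 × P_2 = 0.8787 × 0.8939 = 0.78541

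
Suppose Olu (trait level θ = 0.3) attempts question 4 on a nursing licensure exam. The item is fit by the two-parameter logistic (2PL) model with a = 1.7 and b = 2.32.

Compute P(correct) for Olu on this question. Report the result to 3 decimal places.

P(θ) = 1 / (1 + exp(−a(θ − b)))
Exponent: 1.7 × (0.3 − 2.32) = -3.4340
1/(1 + e^{3.4340}) = 0.0312

0.031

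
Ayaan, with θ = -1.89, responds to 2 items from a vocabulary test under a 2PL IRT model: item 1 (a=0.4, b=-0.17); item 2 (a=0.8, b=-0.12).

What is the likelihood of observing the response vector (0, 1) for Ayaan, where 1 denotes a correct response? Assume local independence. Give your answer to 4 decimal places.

P(θ) = 1 / (1 + exp(−a(θ − b)))
P_1 = 1/(1+e^{0.6880}) = 0.3345
P_2 = 1/(1+e^{1.4160}) = 0.1953
L = (1−P_1) × P_2 = 0.6655 × 0.1953 = 0.12997

0.1300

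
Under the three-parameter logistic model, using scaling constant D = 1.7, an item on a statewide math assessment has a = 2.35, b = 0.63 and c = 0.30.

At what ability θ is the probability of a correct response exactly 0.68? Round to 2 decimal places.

P(θ) = c + (1 − c) · 1 / (1 + exp(−D·a(θ − b)))
Remove guessing floor: (0.68 − 0.30)/(1 − 0.30) = 0.5429
logit = ln(0.5429/0.4571) = 0.1719
θ = b + logit/(1.7·a) = 0.63 + 0.1719/3.9950 = 0.6730

0.67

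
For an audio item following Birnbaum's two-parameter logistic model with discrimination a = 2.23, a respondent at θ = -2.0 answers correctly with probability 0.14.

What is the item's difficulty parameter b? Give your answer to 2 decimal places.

P(θ) = 1 / (1 + exp(−a(θ − b)))
logit(0.14) = ln(0.14/0.86) = -1.8153
b = θ − logit/(a) = -2.0 − (-1.8153)/2.2300 = -1.1860

-1.19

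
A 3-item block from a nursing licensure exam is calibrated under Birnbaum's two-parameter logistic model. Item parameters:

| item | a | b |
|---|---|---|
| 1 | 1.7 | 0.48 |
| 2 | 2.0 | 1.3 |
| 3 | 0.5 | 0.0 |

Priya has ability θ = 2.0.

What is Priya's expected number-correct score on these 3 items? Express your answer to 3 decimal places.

P(θ) = 1 / (1 + exp(−a(θ − b)))
P_1 = 1/(1+e^{-2.5840}) = 0.9298
P_2 = 1/(1+e^{-1.4000}) = 0.8022
P_3 = 1/(1+e^{-1.0000}) = 0.7311
E[score] = 0.9298 + 0.8022 + 0.7311 = 2.4631

2.463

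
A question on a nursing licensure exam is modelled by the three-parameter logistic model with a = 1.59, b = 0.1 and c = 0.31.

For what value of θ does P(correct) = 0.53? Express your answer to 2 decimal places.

P(θ) = c + (1 − c) · 1 / (1 + exp(−a(θ − b)))
Remove guessing floor: (0.53 − 0.31)/(1 − 0.31) = 0.3188
logit = ln(0.3188/0.6812) = -0.7591
θ = b + logit/(a) = 0.1 + (-0.7591)/1.5900 = -0.3774

-0.38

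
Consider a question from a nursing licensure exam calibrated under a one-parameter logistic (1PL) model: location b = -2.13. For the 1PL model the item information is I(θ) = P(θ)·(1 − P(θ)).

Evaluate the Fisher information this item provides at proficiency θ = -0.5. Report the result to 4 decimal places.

0.1370

P = 1/(1+e^{-1.6300}) = 0.8362
P(1−P) = 0.8362 × 0.1638 = 0.1370
I = P(1−P) = 0.13699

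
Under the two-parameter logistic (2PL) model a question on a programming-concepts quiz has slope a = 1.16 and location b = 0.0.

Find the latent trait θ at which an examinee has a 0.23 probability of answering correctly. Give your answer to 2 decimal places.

-1.04

P(θ) = 1 / (1 + exp(−a(θ − b)))
logit = ln(0.2300/0.7700) = -1.2083
θ = b + logit/(a) = 0.0 + (-1.2083)/1.1600 = -1.0416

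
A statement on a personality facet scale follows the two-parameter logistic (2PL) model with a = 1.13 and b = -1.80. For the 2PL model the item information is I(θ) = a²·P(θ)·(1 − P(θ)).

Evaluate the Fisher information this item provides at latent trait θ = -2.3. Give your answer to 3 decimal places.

0.295

P = 1/(1+e^{0.5650}) = 0.3624
P(1−P) = 0.3624 × 0.6376 = 0.2311
I = a² × P(1−P) = 1.13² × 0.2311 = 0.29505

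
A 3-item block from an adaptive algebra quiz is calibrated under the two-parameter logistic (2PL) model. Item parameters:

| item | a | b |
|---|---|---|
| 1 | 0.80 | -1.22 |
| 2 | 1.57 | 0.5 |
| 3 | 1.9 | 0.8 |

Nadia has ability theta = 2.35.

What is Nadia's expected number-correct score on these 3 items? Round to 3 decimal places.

2.844

P(theta) = 1 / (1 + exp(−a(theta − b)))
P_1 = 1/(1+e^{-2.8560}) = 0.9456
P_2 = 1/(1+e^{-2.9045}) = 0.9481
P_3 = 1/(1+e^{-2.9450}) = 0.9500
E[score] = 0.9456 + 0.9481 + 0.9500 = 2.8437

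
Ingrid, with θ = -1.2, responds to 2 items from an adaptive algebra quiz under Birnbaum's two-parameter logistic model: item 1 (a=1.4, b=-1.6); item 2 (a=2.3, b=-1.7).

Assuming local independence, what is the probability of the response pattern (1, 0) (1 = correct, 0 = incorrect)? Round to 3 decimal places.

0.153

P(θ) = 1 / (1 + exp(−a(θ − b)))
P_1 = 1/(1+e^{-0.5600}) = 0.6365
P_2 = 1/(1+e^{-1.1500}) = 0.7595
L = P_1 × (1−P_2) = 0.6365 × 0.2405 = 0.15306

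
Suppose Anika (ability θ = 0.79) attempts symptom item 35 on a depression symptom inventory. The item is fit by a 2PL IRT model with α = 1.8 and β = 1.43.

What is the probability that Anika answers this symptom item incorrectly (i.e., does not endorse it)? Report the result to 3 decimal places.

P(θ) = 1 / (1 + exp(−α(θ − β)))
Exponent: 1.8 × (0.79 − 1.43) = -1.1520
1/(1 + e^{1.1520}) = 0.2401
P(incorrect) = 1 − 0.2401 = 0.7599

0.760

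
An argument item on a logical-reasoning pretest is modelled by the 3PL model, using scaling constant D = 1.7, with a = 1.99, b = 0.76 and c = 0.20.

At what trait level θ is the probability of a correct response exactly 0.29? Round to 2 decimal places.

P(θ) = c + (1 − c) · 1 / (1 + exp(−D·a(θ − b)))
Remove guessing floor: (0.29 − 0.20)/(1 − 0.20) = 0.1125
logit = ln(0.1125/0.8875) = -2.0655
θ = b + logit/(1.7·a) = 0.76 + (-2.0655)/3.3830 = 0.1495

0.15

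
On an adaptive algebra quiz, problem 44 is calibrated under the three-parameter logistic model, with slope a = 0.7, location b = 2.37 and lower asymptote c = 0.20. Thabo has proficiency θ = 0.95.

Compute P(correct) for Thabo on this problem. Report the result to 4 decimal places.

P(θ) = c + (1 − c) · 1 / (1 + exp(−a(θ − b)))
Exponent: 0.7 × (0.95 − 2.37) = -0.9940
1/(1 + e^{0.9940}) = 0.2701
P = 0.20 + 0.80 × 0.2701 = 0.4161

0.4161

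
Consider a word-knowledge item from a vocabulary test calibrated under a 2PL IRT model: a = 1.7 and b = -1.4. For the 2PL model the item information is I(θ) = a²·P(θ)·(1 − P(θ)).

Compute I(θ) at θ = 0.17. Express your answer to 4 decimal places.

0.1752

P = 1/(1+e^{-2.6690}) = 0.9352
P(1−P) = 0.9352 × 0.0648 = 0.0606
I = a² × P(1−P) = 1.7² × 0.0606 = 0.17521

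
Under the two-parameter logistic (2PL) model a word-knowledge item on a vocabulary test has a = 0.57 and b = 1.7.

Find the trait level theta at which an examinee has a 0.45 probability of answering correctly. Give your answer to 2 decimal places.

1.35

P(theta) = 1 / (1 + exp(−a(theta − b)))
logit = ln(0.4500/0.5500) = -0.2007
theta = b + logit/(a) = 1.7 + (-0.2007)/0.5700 = 1.3479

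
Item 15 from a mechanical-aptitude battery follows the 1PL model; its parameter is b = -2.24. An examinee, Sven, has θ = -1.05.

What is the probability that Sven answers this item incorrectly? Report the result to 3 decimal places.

P(θ) = 1 / (1 + exp(−(θ − b)))
Exponent: (-1.05 − (-2.24)) = 1.1900
1/(1 + e^{-1.1900}) = 0.7667
P = 0.7667
P(incorrect) = 1 − 0.7667 = 0.2333

0.233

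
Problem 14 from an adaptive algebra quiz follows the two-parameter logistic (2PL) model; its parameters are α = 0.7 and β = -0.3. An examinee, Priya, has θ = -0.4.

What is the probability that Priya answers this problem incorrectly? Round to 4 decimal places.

0.5175

P(θ) = 1 / (1 + exp(−α(θ − β)))
Exponent: 0.7 × (-0.4 − (-0.3)) = -0.0700
1/(1 + e^{0.0700}) = 0.4825
P(incorrect) = 1 − 0.4825 = 0.5175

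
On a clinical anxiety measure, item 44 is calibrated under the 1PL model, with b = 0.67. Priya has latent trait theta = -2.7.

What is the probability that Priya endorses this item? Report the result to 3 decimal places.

0.033

P(theta) = 1 / (1 + exp(−(theta − b)))
Exponent: (-2.7 − 0.67) = -3.3700
1/(1 + e^{3.3700}) = 0.0332
P = 0.0332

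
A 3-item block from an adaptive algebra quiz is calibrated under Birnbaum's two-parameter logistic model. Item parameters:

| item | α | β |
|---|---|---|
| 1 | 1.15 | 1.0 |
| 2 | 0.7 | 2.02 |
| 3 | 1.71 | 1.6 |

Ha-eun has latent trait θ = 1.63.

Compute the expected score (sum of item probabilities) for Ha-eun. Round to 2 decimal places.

1.62

P(θ) = 1 / (1 + exp(−α(θ − β)))
P_1 = 1/(1+e^{-0.7245}) = 0.6736
P_2 = 1/(1+e^{0.2730}) = 0.4322
P_3 = 1/(1+e^{-0.0513}) = 0.5128
E[score] = 0.6736 + 0.4322 + 0.5128 = 1.6186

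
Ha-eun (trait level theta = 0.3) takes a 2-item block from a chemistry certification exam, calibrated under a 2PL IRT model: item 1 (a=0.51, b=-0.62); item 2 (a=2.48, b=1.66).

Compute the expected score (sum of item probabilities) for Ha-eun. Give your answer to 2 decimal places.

0.65

P(theta) = 1 / (1 + exp(−a(theta − b)))
P_1 = 1/(1+e^{-0.4692}) = 0.6152
P_2 = 1/(1+e^{3.3728}) = 0.0332
E[score] = 0.6152 + 0.0332 = 0.6484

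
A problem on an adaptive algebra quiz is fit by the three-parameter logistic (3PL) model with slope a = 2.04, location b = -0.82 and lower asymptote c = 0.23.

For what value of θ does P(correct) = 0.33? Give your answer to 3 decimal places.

-1.752

P(θ) = c + (1 − c) · 1 / (1 + exp(−a(θ − b)))
Remove guessing floor: (0.33 − 0.23)/(1 − 0.23) = 0.1299
logit = ln(0.1299/0.8701) = -1.9021
θ = b + logit/(a) = -0.82 + (-1.9021)/2.0400 = -1.7524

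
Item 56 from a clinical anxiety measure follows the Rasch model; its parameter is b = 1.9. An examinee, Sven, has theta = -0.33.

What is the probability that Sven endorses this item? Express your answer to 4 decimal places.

0.0971

P(theta) = 1 / (1 + exp(−(theta − b)))
Exponent: (-0.33 − 1.9) = -2.2300
1/(1 + e^{2.2300}) = 0.0971
P = 0.0971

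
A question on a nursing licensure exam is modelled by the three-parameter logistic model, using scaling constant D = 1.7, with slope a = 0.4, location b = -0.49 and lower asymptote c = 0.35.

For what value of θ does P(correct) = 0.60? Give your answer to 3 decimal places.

P(θ) = c + (1 − c) · 1 / (1 + exp(−D·a(θ − b)))
Remove guessing floor: (0.60 − 0.35)/(1 − 0.35) = 0.3846
logit = ln(0.3846/0.6154) = -0.4700
θ = b + logit/(1.7·a) = -0.49 + (-0.4700)/0.6800 = -1.1812

-1.181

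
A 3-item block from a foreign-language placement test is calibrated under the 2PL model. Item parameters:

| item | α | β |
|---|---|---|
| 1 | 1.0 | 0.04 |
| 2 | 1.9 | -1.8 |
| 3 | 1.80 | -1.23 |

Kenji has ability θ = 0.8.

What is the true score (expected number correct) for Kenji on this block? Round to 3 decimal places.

P(θ) = 1 / (1 + exp(−α(θ − β)))
P_1 = 1/(1+e^{-0.7600}) = 0.6814
P_2 = 1/(1+e^{-4.9400}) = 0.9929
P_3 = 1/(1+e^{-3.6540}) = 0.9748
E[score] = 0.6814 + 0.9929 + 0.9748 = 2.6490

2.649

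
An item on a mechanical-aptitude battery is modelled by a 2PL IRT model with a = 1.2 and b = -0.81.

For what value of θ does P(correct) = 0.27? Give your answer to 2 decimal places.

P(θ) = 1 / (1 + exp(−a(θ − b)))
logit = ln(0.2700/0.7300) = -0.9946
θ = b + logit/(a) = -0.81 + (-0.9946)/1.2000 = -1.6389

-1.64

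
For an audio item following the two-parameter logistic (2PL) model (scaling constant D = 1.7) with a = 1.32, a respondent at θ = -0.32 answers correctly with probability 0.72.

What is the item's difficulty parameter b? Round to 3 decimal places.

P(θ) = 1 / (1 + exp(−D·a(θ − b)))
logit(0.72) = ln(0.72/0.28) = 0.9445
b = θ − logit/(1.7·a) = -0.32 − 0.9445/2.2440 = -0.7409

-0.741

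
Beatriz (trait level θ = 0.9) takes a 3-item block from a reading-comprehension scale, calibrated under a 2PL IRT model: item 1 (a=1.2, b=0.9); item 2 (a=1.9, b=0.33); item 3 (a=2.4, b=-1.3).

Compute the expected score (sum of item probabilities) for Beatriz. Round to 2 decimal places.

P(θ) = 1 / (1 + exp(−a(θ − b)))
P_1 = 1/(1+e^{0.0000}) = 0.5000
P_2 = 1/(1+e^{-1.0830}) = 0.7471
P_3 = 1/(1+e^{-5.2800}) = 0.9949
E[score] = 0.5000 + 0.7471 + 0.9949 = 2.2420

2.24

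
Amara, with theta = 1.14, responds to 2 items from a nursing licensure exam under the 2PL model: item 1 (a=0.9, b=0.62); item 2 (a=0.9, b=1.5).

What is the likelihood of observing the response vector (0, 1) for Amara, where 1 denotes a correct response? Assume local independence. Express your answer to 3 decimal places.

0.162

P(theta) = 1 / (1 + exp(−a(theta − b)))
P_1 = 1/(1+e^{-0.4680}) = 0.6149
P_2 = 1/(1+e^{0.3240}) = 0.4197
L = (1−P_1) × P_2 = 0.3851 × 0.4197 = 0.16162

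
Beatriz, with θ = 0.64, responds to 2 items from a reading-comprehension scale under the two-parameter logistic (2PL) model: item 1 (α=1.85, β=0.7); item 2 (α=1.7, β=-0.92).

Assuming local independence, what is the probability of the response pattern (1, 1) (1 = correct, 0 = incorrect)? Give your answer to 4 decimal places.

P(θ) = 1 / (1 + exp(−α(θ − β)))
P_1 = 1/(1+e^{0.1110}) = 0.4723
P_2 = 1/(1+e^{-2.6520}) = 0.9341
L = P_1 × P_2 = 0.4723 × 0.9341 = 0.44117

0.4412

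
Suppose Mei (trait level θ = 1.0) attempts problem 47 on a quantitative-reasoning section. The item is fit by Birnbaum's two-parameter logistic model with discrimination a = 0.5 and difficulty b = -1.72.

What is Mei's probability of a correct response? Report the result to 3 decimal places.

0.796

P(θ) = 1 / (1 + exp(−a(θ − b)))
Exponent: 0.5 × (1.0 − (-1.72)) = 1.3600
1/(1 + e^{-1.3600}) = 0.7958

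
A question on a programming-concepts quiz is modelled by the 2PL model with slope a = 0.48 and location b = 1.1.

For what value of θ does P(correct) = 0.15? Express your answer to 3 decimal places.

P(θ) = 1 / (1 + exp(−a(θ − b)))
logit = ln(0.1500/0.8500) = -1.7346
θ = b + logit/(a) = 1.1 + (-1.7346)/0.4800 = -2.5138

-2.514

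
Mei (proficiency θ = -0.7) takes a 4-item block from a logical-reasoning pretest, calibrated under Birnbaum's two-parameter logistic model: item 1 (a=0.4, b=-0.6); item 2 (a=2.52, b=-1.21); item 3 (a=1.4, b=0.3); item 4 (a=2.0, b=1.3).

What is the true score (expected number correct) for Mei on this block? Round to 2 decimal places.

1.49

P(θ) = 1 / (1 + exp(−a(θ − b)))
P_1 = 1/(1+e^{0.0400}) = 0.4900
P_2 = 1/(1+e^{-1.2852}) = 0.7833
P_3 = 1/(1+e^{1.4000}) = 0.1978
P_4 = 1/(1+e^{4.0000}) = 0.0180
E[score] = 0.4900 + 0.7833 + 0.1978 + 0.0180 = 1.4891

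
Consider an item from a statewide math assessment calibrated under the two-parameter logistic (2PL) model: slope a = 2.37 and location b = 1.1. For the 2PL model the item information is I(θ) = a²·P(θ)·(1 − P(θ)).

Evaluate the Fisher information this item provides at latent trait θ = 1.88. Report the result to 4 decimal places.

0.6602

P = 1/(1+e^{-1.8486}) = 0.8640
P(1−P) = 0.8640 × 0.1360 = 0.1175
I = a² × P(1−P) = 2.37² × 0.1175 = 0.66016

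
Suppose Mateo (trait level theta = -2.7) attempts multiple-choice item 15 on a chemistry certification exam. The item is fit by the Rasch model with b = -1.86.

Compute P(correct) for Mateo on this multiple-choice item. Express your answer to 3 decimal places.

0.302

P(theta) = 1 / (1 + exp(−(theta − b)))
Exponent: (-2.7 − (-1.86)) = -0.8400
1/(1 + e^{0.8400}) = 0.3015
P = 0.3015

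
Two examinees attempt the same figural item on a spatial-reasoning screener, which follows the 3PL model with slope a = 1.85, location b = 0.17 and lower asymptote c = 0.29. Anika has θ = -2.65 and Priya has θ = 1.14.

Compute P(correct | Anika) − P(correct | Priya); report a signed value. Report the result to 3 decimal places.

-0.605

P(θ) = c + (1 − c) · 1 / (1 + exp(−a(θ − b)))
P(Anika) = 0.2938  [exponent -5.2170]
P(Priya) = 0.8988  [exponent 1.7945]
Difference = 0.2938 − 0.8988 = -0.6050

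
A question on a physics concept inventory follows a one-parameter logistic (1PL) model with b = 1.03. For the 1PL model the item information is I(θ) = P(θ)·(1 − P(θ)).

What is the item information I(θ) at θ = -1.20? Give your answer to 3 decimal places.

0.088

P = 1/(1+e^{2.2300}) = 0.0971
P(1−P) = 0.0971 × 0.9029 = 0.0877
I = P(1−P) = 0.08766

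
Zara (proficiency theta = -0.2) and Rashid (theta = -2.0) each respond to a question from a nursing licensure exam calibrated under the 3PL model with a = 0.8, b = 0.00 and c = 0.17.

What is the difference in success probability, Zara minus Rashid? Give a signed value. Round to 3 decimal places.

0.242

P(theta) = c + (1 − c) · 1 / (1 + exp(−a(theta − b)))
P(Zara) = 0.5519  [exponent -0.1600]
P(Rashid) = 0.3094  [exponent -1.6000]
Difference = 0.5519 − 0.3094 = 0.2424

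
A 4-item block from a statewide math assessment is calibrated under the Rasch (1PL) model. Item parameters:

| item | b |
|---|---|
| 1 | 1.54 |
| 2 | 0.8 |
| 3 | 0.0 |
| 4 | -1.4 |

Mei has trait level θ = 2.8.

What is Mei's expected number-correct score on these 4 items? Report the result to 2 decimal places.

3.59

P(θ) = 1 / (1 + exp(−(θ − b)))
P_1 = 1/(1+e^{-1.2600}) = 0.7790
P_2 = 1/(1+e^{-2.0000}) = 0.8808
P_3 = 1/(1+e^{-2.8000}) = 0.9427
P_4 = 1/(1+e^{-4.2000}) = 0.9852
E[score] = 0.7790 + 0.8808 + 0.9427 + 0.9852 = 3.5877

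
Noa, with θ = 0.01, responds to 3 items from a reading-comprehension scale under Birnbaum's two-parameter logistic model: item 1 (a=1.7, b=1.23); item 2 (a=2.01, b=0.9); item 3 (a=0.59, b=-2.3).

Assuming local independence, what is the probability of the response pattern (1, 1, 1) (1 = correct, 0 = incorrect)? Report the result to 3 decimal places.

0.013

P(θ) = 1 / (1 + exp(−a(θ − b)))
P_1 = 1/(1+e^{2.0740}) = 0.1116
P_2 = 1/(1+e^{1.7889}) = 0.1432
P_3 = 1/(1+e^{-1.3629}) = 0.7962
L = P_1 × P_2 × P_3 = 0.1116 × 0.1432 × 0.7962 = 0.01273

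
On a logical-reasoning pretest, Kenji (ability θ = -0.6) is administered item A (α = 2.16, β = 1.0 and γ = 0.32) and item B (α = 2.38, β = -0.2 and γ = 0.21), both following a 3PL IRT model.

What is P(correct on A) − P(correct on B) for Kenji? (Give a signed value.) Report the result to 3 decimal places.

-0.089

P(θ) = γ + (1 − γ) · 1 / (1 + exp(−α(θ − β)))
P_A = 0.3408
P_B = 0.4300
P_A − P_B = -0.0892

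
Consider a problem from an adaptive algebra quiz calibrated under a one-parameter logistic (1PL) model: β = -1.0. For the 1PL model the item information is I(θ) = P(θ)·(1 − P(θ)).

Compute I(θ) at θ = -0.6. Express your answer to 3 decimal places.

0.240

P = 1/(1+e^{-0.4000}) = 0.5987
P(1−P) = 0.5987 × 0.4013 = 0.2403
I = P(1−P) = 0.24026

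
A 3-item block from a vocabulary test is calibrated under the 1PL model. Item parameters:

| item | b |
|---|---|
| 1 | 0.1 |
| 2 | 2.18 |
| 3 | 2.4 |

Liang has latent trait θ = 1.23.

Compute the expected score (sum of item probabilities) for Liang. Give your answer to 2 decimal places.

P(θ) = 1 / (1 + exp(−(θ − b)))
P_1 = 1/(1+e^{-1.1300}) = 0.7558
P_2 = 1/(1+e^{0.9500}) = 0.2789
P_3 = 1/(1+e^{1.1700}) = 0.2369
E[score] = 0.7558 + 0.2789 + 0.2369 = 1.2716

1.27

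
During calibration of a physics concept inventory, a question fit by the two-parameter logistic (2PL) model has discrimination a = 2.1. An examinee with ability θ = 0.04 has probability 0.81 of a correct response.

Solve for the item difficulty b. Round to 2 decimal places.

P(θ) = 1 / (1 + exp(−a(θ − b)))
logit(0.81) = ln(0.81/0.19) = 1.4500
b = θ − logit/(a) = 0.04 − 1.4500/2.1000 = -0.6505

-0.65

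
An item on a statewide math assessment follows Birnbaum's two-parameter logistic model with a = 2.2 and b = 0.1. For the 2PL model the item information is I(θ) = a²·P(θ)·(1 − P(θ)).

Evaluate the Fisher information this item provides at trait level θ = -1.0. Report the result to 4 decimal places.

0.3630

P = 1/(1+e^{2.4200}) = 0.0817
P(1−P) = 0.0817 × 0.9183 = 0.0750
I = a² × P(1−P) = 2.2² × 0.0750 = 0.36296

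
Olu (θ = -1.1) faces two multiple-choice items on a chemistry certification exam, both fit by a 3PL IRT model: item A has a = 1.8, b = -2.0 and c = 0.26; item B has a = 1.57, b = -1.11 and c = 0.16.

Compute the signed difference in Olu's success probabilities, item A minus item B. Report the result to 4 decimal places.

0.2945

P(θ) = c + (1 − c) · 1 / (1 + exp(−a(θ − b)))
P_A = 0.8777
P_B = 0.5833
P_A − P_B = 0.2945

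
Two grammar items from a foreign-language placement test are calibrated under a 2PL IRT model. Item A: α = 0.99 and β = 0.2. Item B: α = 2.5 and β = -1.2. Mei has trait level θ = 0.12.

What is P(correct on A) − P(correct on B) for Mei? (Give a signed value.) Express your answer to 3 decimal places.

P(θ) = 1 / (1 + exp(−α(θ − β)))
P_A = 0.4802
P_B = 0.9644
P_A − P_B = -0.4842

-0.484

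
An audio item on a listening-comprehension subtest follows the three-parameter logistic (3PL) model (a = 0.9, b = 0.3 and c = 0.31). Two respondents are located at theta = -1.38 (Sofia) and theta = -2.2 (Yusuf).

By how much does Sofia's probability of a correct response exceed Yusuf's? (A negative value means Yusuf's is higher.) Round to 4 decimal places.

P(theta) = c + (1 − c) · 1 / (1 + exp(−a(theta − b)))
P(Sofia) = 0.4346  [exponent -1.5120]
P(Yusuf) = 0.3758  [exponent -2.2500]
Difference = 0.4346 − 0.3758 = 0.0589

0.0589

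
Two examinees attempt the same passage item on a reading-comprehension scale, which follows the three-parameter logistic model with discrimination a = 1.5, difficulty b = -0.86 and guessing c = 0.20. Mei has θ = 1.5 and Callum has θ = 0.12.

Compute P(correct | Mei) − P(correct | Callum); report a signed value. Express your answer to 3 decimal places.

P(θ) = c + (1 − c) · 1 / (1 + exp(−a(θ − b)))
P(Mei) = 0.9774  [exponent 3.5400]
P(Callum) = 0.8504  [exponent 1.4700]
Difference = 0.9774 − 0.8504 = 0.1270

0.127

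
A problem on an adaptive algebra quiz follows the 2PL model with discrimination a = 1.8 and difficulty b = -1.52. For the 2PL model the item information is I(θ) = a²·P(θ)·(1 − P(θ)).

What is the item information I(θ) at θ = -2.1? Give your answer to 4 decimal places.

0.6240

P = 1/(1+e^{1.0440}) = 0.2604
P(1−P) = 0.2604 × 0.7396 = 0.1926
I = a² × P(1−P) = 1.8² × 0.1926 = 0.62396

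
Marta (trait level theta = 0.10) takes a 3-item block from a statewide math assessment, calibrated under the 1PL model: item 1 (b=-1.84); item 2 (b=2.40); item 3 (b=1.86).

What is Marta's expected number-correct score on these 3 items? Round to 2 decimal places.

P(theta) = 1 / (1 + exp(−(theta − b)))
P_1 = 1/(1+e^{-1.9400}) = 0.8744
P_2 = 1/(1+e^{2.3000}) = 0.0911
P_3 = 1/(1+e^{1.7600}) = 0.1468
E[score] = 0.8744 + 0.0911 + 0.1468 = 1.1123

1.11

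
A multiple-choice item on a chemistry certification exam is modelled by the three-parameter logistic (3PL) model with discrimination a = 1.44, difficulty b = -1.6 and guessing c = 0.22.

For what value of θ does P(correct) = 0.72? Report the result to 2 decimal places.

-1.20

P(θ) = c + (1 − c) · 1 / (1 + exp(−a(θ − b)))
Remove guessing floor: (0.72 − 0.22)/(1 − 0.22) = 0.6410
logit = ln(0.6410/0.3590) = 0.5798
θ = b + logit/(a) = -1.6 + 0.5798/1.4400 = -1.1973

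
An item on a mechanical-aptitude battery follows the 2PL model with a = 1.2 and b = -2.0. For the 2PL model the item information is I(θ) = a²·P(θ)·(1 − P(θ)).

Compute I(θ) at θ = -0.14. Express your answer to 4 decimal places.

0.1260

P = 1/(1+e^{-2.2320}) = 0.9031
P(1−P) = 0.9031 × 0.0969 = 0.0875
I = a² × P(1−P) = 1.2² × 0.0875 = 0.12603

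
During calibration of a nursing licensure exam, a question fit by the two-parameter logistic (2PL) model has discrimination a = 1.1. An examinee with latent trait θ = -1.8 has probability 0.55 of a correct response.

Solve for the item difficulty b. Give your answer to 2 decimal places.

P(θ) = 1 / (1 + exp(−a(θ − b)))
logit(0.55) = ln(0.55/0.45) = 0.2007
b = θ − logit/(a) = -1.8 − 0.2007/1.1000 = -1.9824

-1.98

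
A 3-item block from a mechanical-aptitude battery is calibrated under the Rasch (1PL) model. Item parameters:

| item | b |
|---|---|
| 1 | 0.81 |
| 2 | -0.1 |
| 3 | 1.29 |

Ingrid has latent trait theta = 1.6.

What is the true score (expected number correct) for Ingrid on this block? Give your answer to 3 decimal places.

2.110

P(theta) = 1 / (1 + exp(−(theta − b)))
P_1 = 1/(1+e^{-0.7900}) = 0.6878
P_2 = 1/(1+e^{-1.7000}) = 0.8455
P_3 = 1/(1+e^{-0.3100}) = 0.5769
E[score] = 0.6878 + 0.8455 + 0.5769 = 2.1103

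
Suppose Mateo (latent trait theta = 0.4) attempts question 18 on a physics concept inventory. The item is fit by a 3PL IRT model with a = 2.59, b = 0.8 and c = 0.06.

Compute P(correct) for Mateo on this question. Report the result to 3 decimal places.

P(theta) = c + (1 − c) · 1 / (1 + exp(−a(theta − b)))
Exponent: 2.59 × (0.4 − 0.8) = -1.0360
1/(1 + e^{1.0360}) = 0.2619
P = 0.06 + 0.94 × 0.2619 = 0.3062

0.306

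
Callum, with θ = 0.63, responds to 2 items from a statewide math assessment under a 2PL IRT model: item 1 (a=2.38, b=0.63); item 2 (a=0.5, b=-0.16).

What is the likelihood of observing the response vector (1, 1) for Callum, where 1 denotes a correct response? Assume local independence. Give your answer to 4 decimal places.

P(θ) = 1 / (1 + exp(−a(θ − b)))
P_1 = 1/(1+e^{0.0000}) = 0.5000
P_2 = 1/(1+e^{-0.3950}) = 0.5975
L = P_1 × P_2 = 0.5000 × 0.5975 = 0.29874

0.2987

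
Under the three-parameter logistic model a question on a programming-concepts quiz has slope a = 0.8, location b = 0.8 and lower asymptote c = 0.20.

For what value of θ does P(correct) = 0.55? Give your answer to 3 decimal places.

P(θ) = c + (1 − c) · 1 / (1 + exp(−a(θ − b)))
Remove guessing floor: (0.55 − 0.20)/(1 − 0.20) = 0.4375
logit = ln(0.4375/0.5625) = -0.2513
θ = b + logit/(a) = 0.8 + (-0.2513)/0.8000 = 0.4859

0.486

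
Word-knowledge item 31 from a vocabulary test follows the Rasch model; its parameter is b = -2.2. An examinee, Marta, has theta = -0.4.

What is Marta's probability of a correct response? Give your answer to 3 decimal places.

0.858

P(theta) = 1 / (1 + exp(−(theta − b)))
Exponent: (-0.4 − (-2.2)) = 1.8000
1/(1 + e^{-1.8000}) = 0.8581
P = 0.8581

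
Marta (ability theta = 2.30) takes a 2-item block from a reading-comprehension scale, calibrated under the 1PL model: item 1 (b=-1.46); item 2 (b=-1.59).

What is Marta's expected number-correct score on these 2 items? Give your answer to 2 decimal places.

1.96

P(theta) = 1 / (1 + exp(−(theta − b)))
P_1 = 1/(1+e^{-3.7600}) = 0.9772
P_2 = 1/(1+e^{-3.8900}) = 0.9800
E[score] = 0.9772 + 0.9800 = 1.9572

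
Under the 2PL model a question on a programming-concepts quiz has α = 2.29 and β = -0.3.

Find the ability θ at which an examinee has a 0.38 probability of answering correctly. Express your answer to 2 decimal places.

P(θ) = 1 / (1 + exp(−α(θ − β)))
logit = ln(0.3800/0.6200) = -0.4895
θ = β + logit/(α) = -0.3 + (-0.4895)/2.2900 = -0.5138

-0.51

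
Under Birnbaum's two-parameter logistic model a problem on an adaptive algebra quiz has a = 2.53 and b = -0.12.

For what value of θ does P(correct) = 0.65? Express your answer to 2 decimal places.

P(θ) = 1 / (1 + exp(−a(θ − b)))
logit = ln(0.6500/0.3500) = 0.6190
θ = b + logit/(a) = -0.12 + 0.6190/2.5300 = 0.1247

0.12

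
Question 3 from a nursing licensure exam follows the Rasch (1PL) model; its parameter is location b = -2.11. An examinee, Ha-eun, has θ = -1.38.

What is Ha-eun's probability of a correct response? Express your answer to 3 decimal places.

0.675

P(θ) = 1 / (1 + exp(−(θ − b)))
Exponent: (-1.38 − (-2.11)) = 0.7300
1/(1 + e^{-0.7300}) = 0.6748
P = 0.6748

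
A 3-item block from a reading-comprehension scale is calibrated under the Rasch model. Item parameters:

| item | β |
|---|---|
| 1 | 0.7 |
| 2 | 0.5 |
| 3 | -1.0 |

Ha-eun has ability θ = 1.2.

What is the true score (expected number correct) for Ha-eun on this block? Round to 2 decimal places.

2.19

P(θ) = 1 / (1 + exp(−(θ − β)))
P_1 = 1/(1+e^{-0.5000}) = 0.6225
P_2 = 1/(1+e^{-0.7000}) = 0.6682
P_3 = 1/(1+e^{-2.2000}) = 0.9002
E[score] = 0.6225 + 0.6682 + 0.9002 = 2.1909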